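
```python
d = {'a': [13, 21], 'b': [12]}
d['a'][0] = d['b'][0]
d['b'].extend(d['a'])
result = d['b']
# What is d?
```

After line 1: d = {'a': [13, 21], 'b': [12]}
After line 2 (a[0] = b[0] = 12): d = {'a': [12, 21], 'b': [12]}
After line 3 (b.extend(a) appends [12, 21]): d = {'a': [12, 21], 'b': [12, 12, 21]}
After line 4: result = d['b'] = [12, 12, 21]

{'a': [12, 21], 'b': [12, 12, 21]}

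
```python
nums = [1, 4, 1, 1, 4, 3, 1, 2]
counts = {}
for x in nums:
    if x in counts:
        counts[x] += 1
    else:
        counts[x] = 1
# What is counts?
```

Initial: counts = {}, nums = [1, 4, 1, 1, 4, 3, 1, 2]
See 1: counts = {1: 1}
See 4: counts = {1: 1, 4: 1}
See 1: counts = {1: 2, 4: 1}
See 1: counts = {1: 3, 4: 1}
See 4: counts = {1: 3, 4: 2}
See 3: counts = {1: 3, 4: 2, 3: 1}
See 1: counts = {1: 4, 4: 2, 3: 1}
See 2: counts = {1: 4, 4: 2, 3: 1, 2: 1}

{1: 4, 4: 2, 3: 1, 2: 1}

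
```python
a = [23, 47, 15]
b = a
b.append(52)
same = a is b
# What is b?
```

After line 1: a = [23, 47, 15]
After line 2 (b = a is an alias, same object): a = [23, 47, 15], b = [23, 47, 15]
After line 3 (b.append mutates the shared list): a = [23, 47, 15, 52], b = [23, 47, 15, 52]
After line 4 (same = a is b; same object -> True): same = True

[23, 47, 15, 52]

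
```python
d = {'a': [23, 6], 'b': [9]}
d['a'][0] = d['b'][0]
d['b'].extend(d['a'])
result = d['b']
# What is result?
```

After line 1: d = {'a': [23, 6], 'b': [9]}
After line 2 (a[0] = b[0] = 9): d = {'a': [9, 6], 'b': [9]}
After line 3 (b.extend(a) appends [9, 6]): d = {'a': [9, 6], 'b': [9, 9, 6]}
After line 4: result = d['b'] = [9, 9, 6]

[9, 9, 6]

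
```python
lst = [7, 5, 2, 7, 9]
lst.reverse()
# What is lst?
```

[9, 7, 2, 5, 7]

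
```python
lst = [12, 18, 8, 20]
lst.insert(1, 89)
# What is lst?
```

[12, 89, 18, 8, 20]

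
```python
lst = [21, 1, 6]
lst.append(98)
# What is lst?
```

[21, 1, 6, 98]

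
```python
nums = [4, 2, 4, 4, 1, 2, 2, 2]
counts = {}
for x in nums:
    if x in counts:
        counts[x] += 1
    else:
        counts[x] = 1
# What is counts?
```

Initial: counts = {}, nums = [4, 2, 4, 4, 1, 2, 2, 2]
See 4: counts = {4: 1}
See 2: counts = {4: 1, 2: 1}
See 4: counts = {4: 2, 2: 1}
See 4: counts = {4: 3, 2: 1}
See 1: counts = {4: 3, 2: 1, 1: 1}
See 2: counts = {4: 3, 2: 2, 1: 1}
See 2: counts = {4: 3, 2: 3, 1: 1}
See 2: counts = {4: 3, 2: 4, 1: 1}

{4: 3, 2: 4, 1: 1}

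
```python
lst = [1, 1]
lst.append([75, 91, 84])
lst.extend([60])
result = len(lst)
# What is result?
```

After line 1: lst = [1, 1]
After line 2 (append adds [75, 91, 84] as single element): lst = [1, 1, [75, 91, 84]]
After line 3 (extend unpacks [60], adds 60): lst = [1, 1, [75, 91, 84], 60]
After line 4: result = len(lst) = 4

4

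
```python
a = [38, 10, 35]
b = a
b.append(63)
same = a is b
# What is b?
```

After line 1: a = [38, 10, 35]
After line 2 (b = a is an alias, same object): a = [38, 10, 35], b = [38, 10, 35]
After line 3 (b.append mutates the shared list): a = [38, 10, 35, 63], b = [38, 10, 35, 63]
After line 4 (same = a is b; same object -> True): same = True

[38, 10, 35, 63]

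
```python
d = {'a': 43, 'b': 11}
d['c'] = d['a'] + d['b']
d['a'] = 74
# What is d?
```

After line 1: d = {'a': 43, 'b': 11}
After line 2 (d['c'] = 43 + 11): d = {'a': 43, 'b': 11, 'c': 54}
After line 3: d = {'a': 74, 'b': 11, 'c': 54}

{'a': 74, 'b': 11, 'c': 54}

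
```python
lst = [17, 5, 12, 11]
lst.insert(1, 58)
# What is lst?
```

[17, 58, 5, 12, 11]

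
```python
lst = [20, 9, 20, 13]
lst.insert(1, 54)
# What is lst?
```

[20, 54, 9, 20, 13]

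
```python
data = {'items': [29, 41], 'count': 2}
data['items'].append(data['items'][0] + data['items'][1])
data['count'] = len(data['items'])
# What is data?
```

After line 1: data = {'items': [29, 41], 'count': 2}
After line 2 (append 29 + 41 = 70): data = {'items': [29, 41, 70], 'count': 2}
After line 3 (count = len(items) = 3): data = {'items': [29, 41, 70], 'count': 3}

{'items': [29, 41, 70], 'count': 3}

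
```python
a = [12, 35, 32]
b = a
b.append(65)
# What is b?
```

After line 1: a = [12, 35, 32]
After line 2 (b = a is an alias, same object): a = [12, 35, 32], b = [12, 35, 32]
After line 3 (b.append mutates the shared list): a = [12, 35, 32, 65], b = [12, 35, 32, 65]

[12, 35, 32, 65]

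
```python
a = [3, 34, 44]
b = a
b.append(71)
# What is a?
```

After line 1: a = [3, 34, 44]
After line 2 (b = a is an alias, same object): a = [3, 34, 44], b = [3, 34, 44]
After line 3 (b.append mutates the shared list): a = [3, 34, 44, 71], b = [3, 34, 44, 71]

[3, 34, 44, 71]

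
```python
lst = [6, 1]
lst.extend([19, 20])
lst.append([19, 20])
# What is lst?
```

After line 1: lst = [6, 1]
After line 2 (extend unpacks [19, 20]): lst = [6, 1, 19, 20]
After line 3 (append adds [19, 20] as single element): lst = [6, 1, 19, 20, [19, 20]]

[6, 1, 19, 20, [19, 20]]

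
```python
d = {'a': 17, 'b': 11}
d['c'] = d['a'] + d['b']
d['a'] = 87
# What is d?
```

After line 1: d = {'a': 17, 'b': 11}
After line 2 (d['c'] = 17 + 11): d = {'a': 17, 'b': 11, 'c': 28}
After line 3: d = {'a': 87, 'b': 11, 'c': 28}

{'a': 87, 'b': 11, 'c': 28}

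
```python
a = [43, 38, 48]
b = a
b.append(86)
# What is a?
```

After line 1: a = [43, 38, 48]
After line 2 (b = a is an alias, same object): a = [43, 38, 48], b = [43, 38, 48]
After line 3 (b.append mutates the shared list): a = [43, 38, 48, 86], b = [43, 38, 48, 86]

[43, 38, 48, 86]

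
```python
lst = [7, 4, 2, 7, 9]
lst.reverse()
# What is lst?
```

[9, 7, 2, 4, 7]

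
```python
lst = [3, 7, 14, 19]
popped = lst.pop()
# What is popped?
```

19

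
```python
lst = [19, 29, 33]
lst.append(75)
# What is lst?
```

[19, 29, 33, 75]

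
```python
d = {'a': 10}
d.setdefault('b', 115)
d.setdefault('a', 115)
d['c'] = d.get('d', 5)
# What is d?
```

After line 1: d = {'a': 10}
After line 2 (setdefault adds 'b'=115): d = {'a': 10, 'b': 115}
After line 3 (setdefault 'a' no-op, already exists): d = {'a': 10, 'b': 115}
After line 4 (get('d', 5) returns default since 'd' not in d): d = {'a': 10, 'b': 115, 'c': 5}

{'a': 10, 'b': 115, 'c': 5}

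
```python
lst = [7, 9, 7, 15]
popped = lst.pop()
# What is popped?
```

15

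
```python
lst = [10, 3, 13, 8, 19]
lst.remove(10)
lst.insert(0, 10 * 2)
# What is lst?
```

After line 1: lst = [10, 3, 13, 8, 19]
After line 2 (remove first 10): lst = [3, 13, 8, 19]
After line 3 (insert 20 at index 0): lst = [20, 3, 13, 8, 19]

[20, 3, 13, 8, 19]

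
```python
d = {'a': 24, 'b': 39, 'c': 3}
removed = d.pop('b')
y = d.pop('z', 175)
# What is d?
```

After line 1: d = {'a': 24, 'b': 39, 'c': 3}
After line 2 (pop 'b' returns 39): d = {'a': 24, 'c': 3}, removed = 39
After line 3 (pop 'z' missing, returns default 175): d = {'a': 24, 'c': 3}, y = 175

{'a': 24, 'c': 3}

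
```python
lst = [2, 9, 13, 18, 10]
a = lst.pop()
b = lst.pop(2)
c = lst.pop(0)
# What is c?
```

After line 1: lst = [2, 9, 13, 18, 10]
After line 2 (pop() -> a = 10): lst = [2, 9, 13, 18]
After line 3 (pop(2) -> b = 13): lst = [2, 9, 18]
After line 4 (pop(0) -> c = 2): lst = [9, 18]

2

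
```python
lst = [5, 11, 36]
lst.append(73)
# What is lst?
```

[5, 11, 36, 73]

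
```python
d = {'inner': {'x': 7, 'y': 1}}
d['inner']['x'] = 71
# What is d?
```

After line 1: d = {'inner': {'x': 7, 'y': 1}}
After line 2 (inner x overwritten): d = {'inner': {'x': 71, 'y': 1}}

{'inner': {'x': 71, 'y': 1}}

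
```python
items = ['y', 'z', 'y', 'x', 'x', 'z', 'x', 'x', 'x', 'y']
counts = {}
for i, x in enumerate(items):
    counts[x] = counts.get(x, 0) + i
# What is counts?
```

Initial: counts = {}, items = ['y', 'z', 'y', 'x', 'x', 'z', 'x', 'x', 'x', 'y']
i=0, x='y': counts = {'y': 0}
i=1, x='z': counts = {'y': 0, 'z': 1}
i=2, x='y': counts = {'y': 2, 'z': 1}
i=3, x='x': counts = {'y': 2, 'z': 1, 'x': 3}
i=4, x='x': counts = {'y': 2, 'z': 1, 'x': 7}
i=5, x='z': counts = {'y': 2, 'z': 6, 'x': 7}
i=6, x='x': counts = {'y': 2, 'z': 6, 'x': 13}
i=7, x='x': counts = {'y': 2, 'z': 6, 'x': 20}
i=8, x='x': counts = {'y': 2, 'z': 6, 'x': 28}
i=9, x='y': counts = {'y': 11, 'z': 6, 'x': 28}

{'y': 11, 'z': 6, 'x': 28}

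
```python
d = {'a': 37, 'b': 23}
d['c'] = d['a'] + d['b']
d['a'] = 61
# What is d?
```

After line 1: d = {'a': 37, 'b': 23}
After line 2 (d['c'] = 37 + 23): d = {'a': 37, 'b': 23, 'c': 60}
After line 3: d = {'a': 61, 'b': 23, 'c': 60}

{'a': 61, 'b': 23, 'c': 60}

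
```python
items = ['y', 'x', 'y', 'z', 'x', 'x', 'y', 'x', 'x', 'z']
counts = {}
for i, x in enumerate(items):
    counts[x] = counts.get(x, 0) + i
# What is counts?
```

Initial: counts = {}, items = ['y', 'x', 'y', 'z', 'x', 'x', 'y', 'x', 'x', 'z']
i=0, x='y': counts = {'y': 0}
i=1, x='x': counts = {'y': 0, 'x': 1}
i=2, x='y': counts = {'y': 2, 'x': 1}
i=3, x='z': counts = {'y': 2, 'x': 1, 'z': 3}
i=4, x='x': counts = {'y': 2, 'x': 5, 'z': 3}
i=5, x='x': counts = {'y': 2, 'x': 10, 'z': 3}
i=6, x='y': counts = {'y': 8, 'x': 10, 'z': 3}
i=7, x='x': counts = {'y': 8, 'x': 17, 'z': 3}
i=8, x='x': counts = {'y': 8, 'x': 25, 'z': 3}
i=9, x='z': counts = {'y': 8, 'x': 25, 'z': 12}

{'y': 8, 'x': 25, 'z': 12}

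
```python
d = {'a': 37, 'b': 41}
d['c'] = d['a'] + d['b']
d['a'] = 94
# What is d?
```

After line 1: d = {'a': 37, 'b': 41}
After line 2 (d['c'] = 37 + 41): d = {'a': 37, 'b': 41, 'c': 78}
After line 3: d = {'a': 94, 'b': 41, 'c': 78}

{'a': 94, 'b': 41, 'c': 78}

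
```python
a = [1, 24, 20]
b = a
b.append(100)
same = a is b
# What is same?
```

After line 1: a = [1, 24, 20]
After line 2 (b = a is an alias, same object): a = [1, 24, 20], b = [1, 24, 20]
After line 3 (b.append mutates the shared list): a = [1, 24, 20, 100], b = [1, 24, 20, 100]
After line 4 (same = a is b; same object -> True): same = True

True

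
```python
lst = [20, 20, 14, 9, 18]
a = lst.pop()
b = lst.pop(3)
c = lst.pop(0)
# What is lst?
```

After line 1: lst = [20, 20, 14, 9, 18]
After line 2 (pop() -> a = 18): lst = [20, 20, 14, 9]
After line 3 (pop(3) -> b = 9): lst = [20, 20, 14]
After line 4 (pop(0) -> c = 20): lst = [20, 14]

[20, 14]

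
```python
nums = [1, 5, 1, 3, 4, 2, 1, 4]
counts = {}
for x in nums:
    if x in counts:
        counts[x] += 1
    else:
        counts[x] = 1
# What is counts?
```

Initial: counts = {}, nums = [1, 5, 1, 3, 4, 2, 1, 4]
See 1: counts = {1: 1}
See 5: counts = {1: 1, 5: 1}
See 1: counts = {1: 2, 5: 1}
See 3: counts = {1: 2, 5: 1, 3: 1}
See 4: counts = {1: 2, 5: 1, 3: 1, 4: 1}
See 2: counts = {1: 2, 5: 1, 3: 1, 4: 1, 2: 1}
See 1: counts = {1: 3, 5: 1, 3: 1, 4: 1, 2: 1}
See 4: counts = {1: 3, 5: 1, 3: 1, 4: 2, 2: 1}

{1: 3, 5: 1, 3: 1, 4: 2, 2: 1}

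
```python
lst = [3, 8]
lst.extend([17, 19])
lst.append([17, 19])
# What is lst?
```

After line 1: lst = [3, 8]
After line 2 (extend unpacks [17, 19]): lst = [3, 8, 17, 19]
After line 3 (append adds [17, 19] as single element): lst = [3, 8, 17, 19, [17, 19]]

[3, 8, 17, 19, [17, 19]]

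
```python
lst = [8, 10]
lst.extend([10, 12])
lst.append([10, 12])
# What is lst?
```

After line 1: lst = [8, 10]
After line 2 (extend unpacks [10, 12]): lst = [8, 10, 10, 12]
After line 3 (append adds [10, 12] as single element): lst = [8, 10, 10, 12, [10, 12]]

[8, 10, 10, 12, [10, 12]]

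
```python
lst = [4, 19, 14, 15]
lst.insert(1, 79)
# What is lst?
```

[4, 79, 19, 14, 15]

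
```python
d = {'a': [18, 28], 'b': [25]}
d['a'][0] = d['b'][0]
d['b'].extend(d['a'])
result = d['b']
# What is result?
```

After line 1: d = {'a': [18, 28], 'b': [25]}
After line 2 (a[0] = b[0] = 25): d = {'a': [25, 28], 'b': [25]}
After line 3 (b.extend(a) appends [25, 28]): d = {'a': [25, 28], 'b': [25, 25, 28]}
After line 4: result = d['b'] = [25, 25, 28]

[25, 25, 28]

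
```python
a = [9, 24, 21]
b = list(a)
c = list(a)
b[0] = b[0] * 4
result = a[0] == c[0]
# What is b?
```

After line 1: a = [9, 24, 21]
After line 2 (b = list(a), copy): a = [9, 24, 21], b = [9, 24, 21]
After line 3 (c = list(a) is a copy, new object): c = [9, 24, 21]
After line 4 (b[0] = 9 * 4 = 36; only b mutates (copy)): a = [9, 24, 21], b = [36, 24, 21], c = [9, 24, 21]
After line 5 (a[0] = 9, c[0] = 9; result = True)

[36, 24, 21]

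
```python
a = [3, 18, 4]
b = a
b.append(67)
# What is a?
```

After line 1: a = [3, 18, 4]
After line 2 (b = a is an alias, same object): a = [3, 18, 4], b = [3, 18, 4]
After line 3 (b.append mutates the shared list): a = [3, 18, 4, 67], b = [3, 18, 4, 67]

[3, 18, 4, 67]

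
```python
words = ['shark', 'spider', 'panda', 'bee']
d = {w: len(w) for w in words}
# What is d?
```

{'shark': 5, 'spider': 6, 'panda': 5, 'bee': 3}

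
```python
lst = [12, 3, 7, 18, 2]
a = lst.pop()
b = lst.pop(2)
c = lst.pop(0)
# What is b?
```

After line 1: lst = [12, 3, 7, 18, 2]
After line 2 (pop() -> a = 2): lst = [12, 3, 7, 18]
After line 3 (pop(2) -> b = 7): lst = [12, 3, 18]
After line 4 (pop(0) -> c = 12): lst = [3, 18]

7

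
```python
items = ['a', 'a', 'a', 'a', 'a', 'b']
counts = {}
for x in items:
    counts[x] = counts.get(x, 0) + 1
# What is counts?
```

Initial: counts = {}, items = ['a', 'a', 'a', 'a', 'a', 'b']
See 'a': counts = {'a': 1}
See 'a': counts = {'a': 2}
See 'a': counts = {'a': 3}
See 'a': counts = {'a': 4}
See 'a': counts = {'a': 5}
See 'b': counts = {'a': 5, 'b': 1}

{'a': 5, 'b': 1}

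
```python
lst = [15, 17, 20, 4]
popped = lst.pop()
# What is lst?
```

[15, 17, 20]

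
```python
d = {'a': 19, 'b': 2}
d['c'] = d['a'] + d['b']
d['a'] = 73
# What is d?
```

After line 1: d = {'a': 19, 'b': 2}
After line 2 (d['c'] = 19 + 2): d = {'a': 19, 'b': 2, 'c': 21}
After line 3: d = {'a': 73, 'b': 2, 'c': 21}

{'a': 73, 'b': 2, 'c': 21}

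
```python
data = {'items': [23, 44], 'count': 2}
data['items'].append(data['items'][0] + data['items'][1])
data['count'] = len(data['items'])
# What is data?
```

After line 1: data = {'items': [23, 44], 'count': 2}
After line 2 (append 23 + 44 = 67): data = {'items': [23, 44, 67], 'count': 2}
After line 3 (count = len(items) = 3): data = {'items': [23, 44, 67], 'count': 3}

{'items': [23, 44, 67], 'count': 3}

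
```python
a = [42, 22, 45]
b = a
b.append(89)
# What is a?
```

After line 1: a = [42, 22, 45]
After line 2 (b = a is an alias, same object): a = [42, 22, 45], b = [42, 22, 45]
After line 3 (b.append mutates the shared list): a = [42, 22, 45, 89], b = [42, 22, 45, 89]

[42, 22, 45, 89]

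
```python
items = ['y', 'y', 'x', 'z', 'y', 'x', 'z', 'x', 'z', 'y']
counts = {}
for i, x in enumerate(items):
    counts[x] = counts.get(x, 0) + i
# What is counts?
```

Initial: counts = {}, items = ['y', 'y', 'x', 'z', 'y', 'x', 'z', 'x', 'z', 'y']
i=0, x='y': counts = {'y': 0}
i=1, x='y': counts = {'y': 1}
i=2, x='x': counts = {'y': 1, 'x': 2}
i=3, x='z': counts = {'y': 1, 'x': 2, 'z': 3}
i=4, x='y': counts = {'y': 5, 'x': 2, 'z': 3}
i=5, x='x': counts = {'y': 5, 'x': 7, 'z': 3}
i=6, x='z': counts = {'y': 5, 'x': 7, 'z': 9}
i=7, x='x': counts = {'y': 5, 'x': 14, 'z': 9}
i=8, x='z': counts = {'y': 5, 'x': 14, 'z': 17}
i=9, x='y': counts = {'y': 14, 'x': 14, 'z': 17}

{'y': 14, 'x': 14, 'z': 17}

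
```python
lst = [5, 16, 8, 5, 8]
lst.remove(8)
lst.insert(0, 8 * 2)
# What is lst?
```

After line 1: lst = [5, 16, 8, 5, 8]
After line 2 (remove first 8): lst = [5, 16, 5, 8]
After line 3 (insert 16 at index 0): lst = [16, 5, 16, 5, 8]

[16, 5, 16, 5, 8]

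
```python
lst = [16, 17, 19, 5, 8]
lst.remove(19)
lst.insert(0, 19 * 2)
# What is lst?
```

After line 1: lst = [16, 17, 19, 5, 8]
After line 2 (remove first 19): lst = [16, 17, 5, 8]
After line 3 (insert 38 at index 0): lst = [38, 16, 17, 5, 8]

[38, 16, 17, 5, 8]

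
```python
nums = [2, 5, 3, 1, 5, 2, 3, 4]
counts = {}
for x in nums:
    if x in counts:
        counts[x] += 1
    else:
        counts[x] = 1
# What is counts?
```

Initial: counts = {}, nums = [2, 5, 3, 1, 5, 2, 3, 4]
See 2: counts = {2: 1}
See 5: counts = {2: 1, 5: 1}
See 3: counts = {2: 1, 5: 1, 3: 1}
See 1: counts = {2: 1, 5: 1, 3: 1, 1: 1}
See 5: counts = {2: 1, 5: 2, 3: 1, 1: 1}
See 2: counts = {2: 2, 5: 2, 3: 1, 1: 1}
See 3: counts = {2: 2, 5: 2, 3: 2, 1: 1}
See 4: counts = {2: 2, 5: 2, 3: 2, 1: 1, 4: 1}

{2: 2, 5: 2, 3: 2, 1: 1, 4: 1}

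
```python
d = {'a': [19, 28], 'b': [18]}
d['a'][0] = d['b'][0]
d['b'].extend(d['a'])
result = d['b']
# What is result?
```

After line 1: d = {'a': [19, 28], 'b': [18]}
After line 2 (a[0] = b[0] = 18): d = {'a': [18, 28], 'b': [18]}
After line 3 (b.extend(a) appends [18, 28]): d = {'a': [18, 28], 'b': [18, 18, 28]}
After line 4: result = d['b'] = [18, 18, 28]

[18, 18, 28]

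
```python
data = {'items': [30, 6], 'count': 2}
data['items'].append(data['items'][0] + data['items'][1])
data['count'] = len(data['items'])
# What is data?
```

After line 1: data = {'items': [30, 6], 'count': 2}
After line 2 (append 30 + 6 = 36): data = {'items': [30, 6, 36], 'count': 2}
After line 3 (count = len(items) = 3): data = {'items': [30, 6, 36], 'count': 3}

{'items': [30, 6, 36], 'count': 3}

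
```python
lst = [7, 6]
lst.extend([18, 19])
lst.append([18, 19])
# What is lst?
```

After line 1: lst = [7, 6]
After line 2 (extend unpacks [18, 19]): lst = [7, 6, 18, 19]
After line 3 (append adds [18, 19] as single element): lst = [7, 6, 18, 19, [18, 19]]

[7, 6, 18, 19, [18, 19]]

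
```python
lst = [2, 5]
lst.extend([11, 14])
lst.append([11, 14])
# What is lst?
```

After line 1: lst = [2, 5]
After line 2 (extend unpacks [11, 14]): lst = [2, 5, 11, 14]
After line 3 (append adds [11, 14] as single element): lst = [2, 5, 11, 14, [11, 14]]

[2, 5, 11, 14, [11, 14]]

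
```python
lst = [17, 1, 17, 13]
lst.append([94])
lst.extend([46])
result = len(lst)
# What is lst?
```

After line 1: lst = [17, 1, 17, 13]
After line 2 (append adds [94] as single element): lst = [17, 1, 17, 13, [94]]
After line 3 (extend unpacks [46], adds 46): lst = [17, 1, 17, 13, [94], 46]
After line 4: result = len(lst) = 6

[17, 1, 17, 13, [94], 46]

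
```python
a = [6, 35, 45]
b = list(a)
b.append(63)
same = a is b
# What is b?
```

After line 1: a = [6, 35, 45]
After line 2 (b = list(a) is a shallow copy, new object): a = [6, 35, 45], b = [6, 35, 45]
After line 3 (append only mutates b): a = [6, 35, 45], b = [6, 35, 45, 63]
After line 4 (same = a is b; different objects -> False): same = False

[6, 35, 45, 63]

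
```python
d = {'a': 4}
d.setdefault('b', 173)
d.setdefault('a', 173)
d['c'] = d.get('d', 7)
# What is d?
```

After line 1: d = {'a': 4}
After line 2 (setdefault adds 'b'=173): d = {'a': 4, 'b': 173}
After line 3 (setdefault 'a' no-op, already exists): d = {'a': 4, 'b': 173}
After line 4 (get('d', 7) returns default since 'd' not in d): d = {'a': 4, 'b': 173, 'c': 7}

{'a': 4, 'b': 173, 'c': 7}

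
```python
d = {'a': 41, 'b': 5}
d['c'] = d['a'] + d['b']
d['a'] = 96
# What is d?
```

After line 1: d = {'a': 41, 'b': 5}
After line 2 (d['c'] = 41 + 5): d = {'a': 41, 'b': 5, 'c': 46}
After line 3: d = {'a': 96, 'b': 5, 'c': 46}

{'a': 96, 'b': 5, 'c': 46}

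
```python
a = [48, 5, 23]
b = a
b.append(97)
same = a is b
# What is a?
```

After line 1: a = [48, 5, 23]
After line 2 (b = a is an alias, same object): a = [48, 5, 23], b = [48, 5, 23]
After line 3 (b.append mutates the shared list): a = [48, 5, 23, 97], b = [48, 5, 23, 97]
After line 4 (same = a is b; same object -> True): same = True

[48, 5, 23, 97]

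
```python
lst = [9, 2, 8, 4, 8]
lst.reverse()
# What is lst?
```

[8, 4, 8, 2, 9]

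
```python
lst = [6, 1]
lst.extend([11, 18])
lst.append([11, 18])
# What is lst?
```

After line 1: lst = [6, 1]
After line 2 (extend unpacks [11, 18]): lst = [6, 1, 11, 18]
After line 3 (append adds [11, 18] as single element): lst = [6, 1, 11, 18, [11, 18]]

[6, 1, 11, 18, [11, 18]]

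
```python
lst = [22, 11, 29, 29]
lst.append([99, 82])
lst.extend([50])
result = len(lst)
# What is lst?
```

After line 1: lst = [22, 11, 29, 29]
After line 2 (append adds [99, 82] as single element): lst = [22, 11, 29, 29, [99, 82]]
After line 3 (extend unpacks [50], adds 50): lst = [22, 11, 29, 29, [99, 82], 50]
After line 4: result = len(lst) = 6

[22, 11, 29, 29, [99, 82], 50]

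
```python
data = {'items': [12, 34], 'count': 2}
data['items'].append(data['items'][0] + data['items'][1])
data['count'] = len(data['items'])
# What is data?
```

After line 1: data = {'items': [12, 34], 'count': 2}
After line 2 (append 12 + 34 = 46): data = {'items': [12, 34, 46], 'count': 2}
After line 3 (count = len(items) = 3): data = {'items': [12, 34, 46], 'count': 3}

{'items': [12, 34, 46], 'count': 3}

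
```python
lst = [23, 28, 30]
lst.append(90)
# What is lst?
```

[23, 28, 30, 90]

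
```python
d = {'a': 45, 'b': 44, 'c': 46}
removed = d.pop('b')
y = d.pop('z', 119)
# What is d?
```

After line 1: d = {'a': 45, 'b': 44, 'c': 46}
After line 2 (pop 'b' returns 44): d = {'a': 45, 'c': 46}, removed = 44
After line 3 (pop 'z' missing, returns default 119): d = {'a': 45, 'c': 46}, y = 119

{'a': 45, 'c': 46}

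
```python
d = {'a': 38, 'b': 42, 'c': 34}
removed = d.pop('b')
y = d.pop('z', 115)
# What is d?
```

After line 1: d = {'a': 38, 'b': 42, 'c': 34}
After line 2 (pop 'b' returns 42): d = {'a': 38, 'c': 34}, removed = 42
After line 3 (pop 'z' missing, returns default 115): d = {'a': 38, 'c': 34}, y = 115

{'a': 38, 'c': 34}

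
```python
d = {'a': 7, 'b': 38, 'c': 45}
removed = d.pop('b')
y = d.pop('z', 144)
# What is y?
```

After line 1: d = {'a': 7, 'b': 38, 'c': 45}
After line 2 (pop 'b' returns 38): d = {'a': 7, 'c': 45}, removed = 38
After line 3 (pop 'z' missing, returns default 144): d = {'a': 7, 'c': 45}, y = 144

144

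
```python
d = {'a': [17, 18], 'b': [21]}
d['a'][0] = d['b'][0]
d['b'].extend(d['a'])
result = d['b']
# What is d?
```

After line 1: d = {'a': [17, 18], 'b': [21]}
After line 2 (a[0] = b[0] = 21): d = {'a': [21, 18], 'b': [21]}
After line 3 (b.extend(a) appends [21, 18]): d = {'a': [21, 18], 'b': [21, 21, 18]}
After line 4: result = d['b'] = [21, 21, 18]

{'a': [21, 18], 'b': [21, 21, 18]}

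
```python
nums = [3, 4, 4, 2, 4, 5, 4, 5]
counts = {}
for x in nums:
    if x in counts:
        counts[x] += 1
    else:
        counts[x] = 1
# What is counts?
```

Initial: counts = {}, nums = [3, 4, 4, 2, 4, 5, 4, 5]
See 3: counts = {3: 1}
See 4: counts = {3: 1, 4: 1}
See 4: counts = {3: 1, 4: 2}
See 2: counts = {3: 1, 4: 2, 2: 1}
See 4: counts = {3: 1, 4: 3, 2: 1}
See 5: counts = {3: 1, 4: 3, 2: 1, 5: 1}
See 4: counts = {3: 1, 4: 4, 2: 1, 5: 1}
See 5: counts = {3: 1, 4: 4, 2: 1, 5: 2}

{3: 1, 4: 4, 2: 1, 5: 2}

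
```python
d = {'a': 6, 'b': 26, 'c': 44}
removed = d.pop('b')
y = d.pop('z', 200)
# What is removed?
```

After line 1: d = {'a': 6, 'b': 26, 'c': 44}
After line 2 (pop 'b' returns 26): d = {'a': 6, 'c': 44}, removed = 26
After line 3 (pop 'z' missing, returns default 200): d = {'a': 6, 'c': 44}, y = 200

26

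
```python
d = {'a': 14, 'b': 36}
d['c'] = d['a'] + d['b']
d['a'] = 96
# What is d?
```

After line 1: d = {'a': 14, 'b': 36}
After line 2 (d['c'] = 14 + 36): d = {'a': 14, 'b': 36, 'c': 50}
After line 3: d = {'a': 96, 'b': 36, 'c': 50}

{'a': 96, 'b': 36, 'c': 50}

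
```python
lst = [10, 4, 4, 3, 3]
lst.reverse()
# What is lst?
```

[3, 3, 4, 4, 10]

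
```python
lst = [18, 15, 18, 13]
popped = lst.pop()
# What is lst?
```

[18, 15, 18]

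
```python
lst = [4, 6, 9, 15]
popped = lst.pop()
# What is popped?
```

15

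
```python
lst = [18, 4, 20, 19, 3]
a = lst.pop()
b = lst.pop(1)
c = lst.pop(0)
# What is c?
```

After line 1: lst = [18, 4, 20, 19, 3]
After line 2 (pop() -> a = 3): lst = [18, 4, 20, 19]
After line 3 (pop(1) -> b = 4): lst = [18, 20, 19]
After line 4 (pop(0) -> c = 18): lst = [20, 19]

18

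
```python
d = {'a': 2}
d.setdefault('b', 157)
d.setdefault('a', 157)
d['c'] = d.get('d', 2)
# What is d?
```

After line 1: d = {'a': 2}
After line 2 (setdefault adds 'b'=157): d = {'a': 2, 'b': 157}
After line 3 (setdefault 'a' no-op, already exists): d = {'a': 2, 'b': 157}
After line 4 (get('d', 2) returns default since 'd' not in d): d = {'a': 2, 'b': 157, 'c': 2}

{'a': 2, 'b': 157, 'c': 2}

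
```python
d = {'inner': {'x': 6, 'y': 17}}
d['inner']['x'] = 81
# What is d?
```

After line 1: d = {'inner': {'x': 6, 'y': 17}}
After line 2 (inner x overwritten): d = {'inner': {'x': 81, 'y': 17}}

{'inner': {'x': 81, 'y': 17}}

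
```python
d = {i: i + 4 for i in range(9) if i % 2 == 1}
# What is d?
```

{1: 5, 3: 7, 5: 9, 7: 11}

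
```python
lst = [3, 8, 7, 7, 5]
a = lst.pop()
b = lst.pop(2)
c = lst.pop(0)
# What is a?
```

After line 1: lst = [3, 8, 7, 7, 5]
After line 2 (pop() -> a = 5): lst = [3, 8, 7, 7]
After line 3 (pop(2) -> b = 7): lst = [3, 8, 7]
After line 4 (pop(0) -> c = 3): lst = [8, 7]

5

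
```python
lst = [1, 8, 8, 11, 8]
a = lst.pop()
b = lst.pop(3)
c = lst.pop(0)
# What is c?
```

After line 1: lst = [1, 8, 8, 11, 8]
After line 2 (pop() -> a = 8): lst = [1, 8, 8, 11]
After line 3 (pop(3) -> b = 11): lst = [1, 8, 8]
After line 4 (pop(0) -> c = 1): lst = [8, 8]

1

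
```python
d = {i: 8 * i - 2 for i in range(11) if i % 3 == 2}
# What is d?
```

{2: 14, 5: 38, 8: 62}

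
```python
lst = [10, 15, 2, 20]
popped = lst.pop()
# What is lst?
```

[10, 15, 2]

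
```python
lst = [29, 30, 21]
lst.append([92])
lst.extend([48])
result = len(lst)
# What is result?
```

After line 1: lst = [29, 30, 21]
After line 2 (append adds [92] as single element): lst = [29, 30, 21, [92]]
After line 3 (extend unpacks [48], adds 48): lst = [29, 30, 21, [92], 48]
After line 4: result = len(lst) = 5

5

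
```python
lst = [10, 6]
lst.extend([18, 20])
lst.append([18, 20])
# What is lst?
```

After line 1: lst = [10, 6]
After line 2 (extend unpacks [18, 20]): lst = [10, 6, 18, 20]
After line 3 (append adds [18, 20] as single element): lst = [10, 6, 18, 20, [18, 20]]

[10, 6, 18, 20, [18, 20]]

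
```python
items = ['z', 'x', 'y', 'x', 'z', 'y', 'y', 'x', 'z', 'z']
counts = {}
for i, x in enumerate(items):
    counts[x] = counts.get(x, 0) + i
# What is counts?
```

Initial: counts = {}, items = ['z', 'x', 'y', 'x', 'z', 'y', 'y', 'x', 'z', 'z']
i=0, x='z': counts = {'z': 0}
i=1, x='x': counts = {'z': 0, 'x': 1}
i=2, x='y': counts = {'z': 0, 'x': 1, 'y': 2}
i=3, x='x': counts = {'z': 0, 'x': 4, 'y': 2}
i=4, x='z': counts = {'z': 4, 'x': 4, 'y': 2}
i=5, x='y': counts = {'z': 4, 'x': 4, 'y': 7}
i=6, x='y': counts = {'z': 4, 'x': 4, 'y': 13}
i=7, x='x': counts = {'z': 4, 'x': 11, 'y': 13}
i=8, x='z': counts = {'z': 12, 'x': 11, 'y': 13}
i=9, x='z': counts = {'z': 21, 'x': 11, 'y': 13}

{'z': 21, 'x': 11, 'y': 13}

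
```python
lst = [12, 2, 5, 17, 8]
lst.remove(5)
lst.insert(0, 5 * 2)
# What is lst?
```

After line 1: lst = [12, 2, 5, 17, 8]
After line 2 (remove first 5): lst = [12, 2, 17, 8]
After line 3 (insert 10 at index 0): lst = [10, 12, 2, 17, 8]

[10, 12, 2, 17, 8]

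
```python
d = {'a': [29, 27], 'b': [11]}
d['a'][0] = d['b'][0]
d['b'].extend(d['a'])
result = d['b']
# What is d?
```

After line 1: d = {'a': [29, 27], 'b': [11]}
After line 2 (a[0] = b[0] = 11): d = {'a': [11, 27], 'b': [11]}
After line 3 (b.extend(a) appends [11, 27]): d = {'a': [11, 27], 'b': [11, 11, 27]}
After line 4: result = d['b'] = [11, 11, 27]

{'a': [11, 27], 'b': [11, 11, 27]}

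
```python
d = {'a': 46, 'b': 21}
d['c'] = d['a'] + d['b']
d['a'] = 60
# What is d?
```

After line 1: d = {'a': 46, 'b': 21}
After line 2 (d['c'] = 46 + 21): d = {'a': 46, 'b': 21, 'c': 67}
After line 3: d = {'a': 60, 'b': 21, 'c': 67}

{'a': 60, 'b': 21, 'c': 67}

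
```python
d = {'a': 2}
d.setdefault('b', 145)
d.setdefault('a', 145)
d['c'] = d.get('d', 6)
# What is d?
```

After line 1: d = {'a': 2}
After line 2 (setdefault adds 'b'=145): d = {'a': 2, 'b': 145}
After line 3 (setdefault 'a' no-op, already exists): d = {'a': 2, 'b': 145}
After line 4 (get('d', 6) returns default since 'd' not in d): d = {'a': 2, 'b': 145, 'c': 6}

{'a': 2, 'b': 145, 'c': 6}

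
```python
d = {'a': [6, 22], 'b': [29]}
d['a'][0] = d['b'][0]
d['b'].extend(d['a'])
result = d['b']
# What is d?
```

After line 1: d = {'a': [6, 22], 'b': [29]}
After line 2 (a[0] = b[0] = 29): d = {'a': [29, 22], 'b': [29]}
After line 3 (b.extend(a) appends [29, 22]): d = {'a': [29, 22], 'b': [29, 29, 22]}
After line 4: result = d['b'] = [29, 29, 22]

{'a': [29, 22], 'b': [29, 29, 22]}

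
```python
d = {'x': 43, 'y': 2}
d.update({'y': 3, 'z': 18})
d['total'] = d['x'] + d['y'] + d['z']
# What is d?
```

After line 1: d = {'x': 43, 'y': 2}
After line 2 (y overwritten, z added): d = {'x': 43, 'y': 3, 'z': 18}
After line 3 (total = 43 + 3 + 18 = 64): d = {'x': 43, 'y': 3, 'z': 18, 'total': 64}

{'x': 43, 'y': 3, 'z': 18, 'total': 64}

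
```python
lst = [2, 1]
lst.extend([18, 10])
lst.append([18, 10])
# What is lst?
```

After line 1: lst = [2, 1]
After line 2 (extend unpacks [18, 10]): lst = [2, 1, 18, 10]
After line 3 (append adds [18, 10] as single element): lst = [2, 1, 18, 10, [18, 10]]

[2, 1, 18, 10, [18, 10]]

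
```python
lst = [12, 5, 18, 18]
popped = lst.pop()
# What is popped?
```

18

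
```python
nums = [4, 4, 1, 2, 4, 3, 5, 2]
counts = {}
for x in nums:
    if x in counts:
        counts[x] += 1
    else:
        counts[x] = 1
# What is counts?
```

Initial: counts = {}, nums = [4, 4, 1, 2, 4, 3, 5, 2]
See 4: counts = {4: 1}
See 4: counts = {4: 2}
See 1: counts = {4: 2, 1: 1}
See 2: counts = {4: 2, 1: 1, 2: 1}
See 4: counts = {4: 3, 1: 1, 2: 1}
See 3: counts = {4: 3, 1: 1, 2: 1, 3: 1}
See 5: counts = {4: 3, 1: 1, 2: 1, 3: 1, 5: 1}
See 2: counts = {4: 3, 1: 1, 2: 2, 3: 1, 5: 1}

{4: 3, 1: 1, 2: 2, 3: 1, 5: 1}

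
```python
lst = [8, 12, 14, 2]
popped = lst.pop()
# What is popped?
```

2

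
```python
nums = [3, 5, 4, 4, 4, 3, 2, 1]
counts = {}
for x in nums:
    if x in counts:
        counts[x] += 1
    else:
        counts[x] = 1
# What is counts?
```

Initial: counts = {}, nums = [3, 5, 4, 4, 4, 3, 2, 1]
See 3: counts = {3: 1}
See 5: counts = {3: 1, 5: 1}
See 4: counts = {3: 1, 5: 1, 4: 1}
See 4: counts = {3: 1, 5: 1, 4: 2}
See 4: counts = {3: 1, 5: 1, 4: 3}
See 3: counts = {3: 2, 5: 1, 4: 3}
See 2: counts = {3: 2, 5: 1, 4: 3, 2: 1}
See 1: counts = {3: 2, 5: 1, 4: 3, 2: 1, 1: 1}

{3: 2, 5: 1, 4: 3, 2: 1, 1: 1}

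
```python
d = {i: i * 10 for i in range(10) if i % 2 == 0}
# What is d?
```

{0: 0, 2: 20, 4: 40, 6: 60, 8: 80}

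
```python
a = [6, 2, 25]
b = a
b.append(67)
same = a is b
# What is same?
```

After line 1: a = [6, 2, 25]
After line 2 (b = a is an alias, same object): a = [6, 2, 25], b = [6, 2, 25]
After line 3 (b.append mutates the shared list): a = [6, 2, 25, 67], b = [6, 2, 25, 67]
After line 4 (same = a is b; same object -> True): same = True

True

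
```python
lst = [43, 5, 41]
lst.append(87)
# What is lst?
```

[43, 5, 41, 87]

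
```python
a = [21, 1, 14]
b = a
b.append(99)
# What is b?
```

After line 1: a = [21, 1, 14]
After line 2 (b = a is an alias, same object): a = [21, 1, 14], b = [21, 1, 14]
After line 3 (b.append mutates the shared list): a = [21, 1, 14, 99], b = [21, 1, 14, 99]

[21, 1, 14, 99]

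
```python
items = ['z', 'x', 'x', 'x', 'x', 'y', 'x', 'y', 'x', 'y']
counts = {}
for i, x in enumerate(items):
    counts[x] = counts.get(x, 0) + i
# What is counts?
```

Initial: counts = {}, items = ['z', 'x', 'x', 'x', 'x', 'y', 'x', 'y', 'x', 'y']
i=0, x='z': counts = {'z': 0}
i=1, x='x': counts = {'z': 0, 'x': 1}
i=2, x='x': counts = {'z': 0, 'x': 3}
i=3, x='x': counts = {'z': 0, 'x': 6}
i=4, x='x': counts = {'z': 0, 'x': 10}
i=5, x='y': counts = {'z': 0, 'x': 10, 'y': 5}
i=6, x='x': counts = {'z': 0, 'x': 16, 'y': 5}
i=7, x='y': counts = {'z': 0, 'x': 16, 'y': 12}
i=8, x='x': counts = {'z': 0, 'x': 24, 'y': 12}
i=9, x='y': counts = {'z': 0, 'x': 24, 'y': 21}

{'z': 0, 'x': 24, 'y': 21}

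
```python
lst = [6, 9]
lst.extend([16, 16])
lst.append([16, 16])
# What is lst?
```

After line 1: lst = [6, 9]
After line 2 (extend unpacks [16, 16]): lst = [6, 9, 16, 16]
After line 3 (append adds [16, 16] as single element): lst = [6, 9, 16, 16, [16, 16]]

[6, 9, 16, 16, [16, 16]]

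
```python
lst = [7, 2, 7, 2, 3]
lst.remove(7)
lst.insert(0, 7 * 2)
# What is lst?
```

After line 1: lst = [7, 2, 7, 2, 3]
After line 2 (remove first 7): lst = [2, 7, 2, 3]
After line 3 (insert 14 at index 0): lst = [14, 2, 7, 2, 3]

[14, 2, 7, 2, 3]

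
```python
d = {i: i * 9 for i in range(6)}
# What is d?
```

{0: 0, 1: 9, 2: 18, 3: 27, 4: 36, 5: 45}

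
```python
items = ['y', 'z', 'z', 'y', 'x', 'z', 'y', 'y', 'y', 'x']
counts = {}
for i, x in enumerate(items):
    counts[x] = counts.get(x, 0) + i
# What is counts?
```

Initial: counts = {}, items = ['y', 'z', 'z', 'y', 'x', 'z', 'y', 'y', 'y', 'x']
i=0, x='y': counts = {'y': 0}
i=1, x='z': counts = {'y': 0, 'z': 1}
i=2, x='z': counts = {'y': 0, 'z': 3}
i=3, x='y': counts = {'y': 3, 'z': 3}
i=4, x='x': counts = {'y': 3, 'z': 3, 'x': 4}
i=5, x='z': counts = {'y': 3, 'z': 8, 'x': 4}
i=6, x='y': counts = {'y': 9, 'z': 8, 'x': 4}
i=7, x='y': counts = {'y': 16, 'z': 8, 'x': 4}
i=8, x='y': counts = {'y': 24, 'z': 8, 'x': 4}
i=9, x='x': counts = {'y': 24, 'z': 8, 'x': 13}

{'y': 24, 'z': 8, 'x': 13}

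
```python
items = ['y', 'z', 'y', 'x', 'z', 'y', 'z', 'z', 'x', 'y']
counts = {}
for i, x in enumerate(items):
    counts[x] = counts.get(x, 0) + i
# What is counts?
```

Initial: counts = {}, items = ['y', 'z', 'y', 'x', 'z', 'y', 'z', 'z', 'x', 'y']
i=0, x='y': counts = {'y': 0}
i=1, x='z': counts = {'y': 0, 'z': 1}
i=2, x='y': counts = {'y': 2, 'z': 1}
i=3, x='x': counts = {'y': 2, 'z': 1, 'x': 3}
i=4, x='z': counts = {'y': 2, 'z': 5, 'x': 3}
i=5, x='y': counts = {'y': 7, 'z': 5, 'x': 3}
i=6, x='z': counts = {'y': 7, 'z': 11, 'x': 3}
i=7, x='z': counts = {'y': 7, 'z': 18, 'x': 3}
i=8, x='x': counts = {'y': 7, 'z': 18, 'x': 11}
i=9, x='y': counts = {'y': 16, 'z': 18, 'x': 11}

{'y': 16, 'z': 18, 'x': 11}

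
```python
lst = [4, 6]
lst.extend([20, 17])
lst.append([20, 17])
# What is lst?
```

After line 1: lst = [4, 6]
After line 2 (extend unpacks [20, 17]): lst = [4, 6, 20, 17]
After line 3 (append adds [20, 17] as single element): lst = [4, 6, 20, 17, [20, 17]]

[4, 6, 20, 17, [20, 17]]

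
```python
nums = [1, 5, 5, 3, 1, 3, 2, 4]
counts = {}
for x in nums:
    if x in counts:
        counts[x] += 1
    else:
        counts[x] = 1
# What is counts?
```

Initial: counts = {}, nums = [1, 5, 5, 3, 1, 3, 2, 4]
See 1: counts = {1: 1}
See 5: counts = {1: 1, 5: 1}
See 5: counts = {1: 1, 5: 2}
See 3: counts = {1: 1, 5: 2, 3: 1}
See 1: counts = {1: 2, 5: 2, 3: 1}
See 3: counts = {1: 2, 5: 2, 3: 2}
See 2: counts = {1: 2, 5: 2, 3: 2, 2: 1}
See 4: counts = {1: 2, 5: 2, 3: 2, 2: 1, 4: 1}

{1: 2, 5: 2, 3: 2, 2: 1, 4: 1}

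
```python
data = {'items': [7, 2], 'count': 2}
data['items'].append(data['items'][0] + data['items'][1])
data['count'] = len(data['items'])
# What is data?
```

After line 1: data = {'items': [7, 2], 'count': 2}
After line 2 (append 7 + 2 = 9): data = {'items': [7, 2, 9], 'count': 2}
After line 3 (count = len(items) = 3): data = {'items': [7, 2, 9], 'count': 3}

{'items': [7, 2, 9], 'count': 3}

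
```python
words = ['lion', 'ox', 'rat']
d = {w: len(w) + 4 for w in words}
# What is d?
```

{'lion': 8, 'ox': 6, 'rat': 7}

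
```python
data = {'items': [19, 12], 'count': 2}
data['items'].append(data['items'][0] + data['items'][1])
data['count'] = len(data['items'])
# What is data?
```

After line 1: data = {'items': [19, 12], 'count': 2}
After line 2 (append 19 + 12 = 31): data = {'items': [19, 12, 31], 'count': 2}
After line 3 (count = len(items) = 3): data = {'items': [19, 12, 31], 'count': 3}

{'items': [19, 12, 31], 'count': 3}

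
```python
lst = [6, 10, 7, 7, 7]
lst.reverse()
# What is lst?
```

[7, 7, 7, 10, 6]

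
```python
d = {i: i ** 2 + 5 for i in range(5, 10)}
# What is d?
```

{5: 30, 6: 41, 7: 54, 8: 69, 9: 86}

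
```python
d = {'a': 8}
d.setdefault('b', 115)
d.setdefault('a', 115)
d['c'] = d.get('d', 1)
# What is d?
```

After line 1: d = {'a': 8}
After line 2 (setdefault adds 'b'=115): d = {'a': 8, 'b': 115}
After line 3 (setdefault 'a' no-op, already exists): d = {'a': 8, 'b': 115}
After line 4 (get('d', 1) returns default since 'd' not in d): d = {'a': 8, 'b': 115, 'c': 1}

{'a': 8, 'b': 115, 'c': 1}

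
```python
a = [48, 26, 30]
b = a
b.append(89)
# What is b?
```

After line 1: a = [48, 26, 30]
After line 2 (b = a is an alias, same object): a = [48, 26, 30], b = [48, 26, 30]
After line 3 (b.append mutates the shared list): a = [48, 26, 30, 89], b = [48, 26, 30, 89]

[48, 26, 30, 89]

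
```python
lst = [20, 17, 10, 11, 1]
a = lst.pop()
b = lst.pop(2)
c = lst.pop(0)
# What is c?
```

After line 1: lst = [20, 17, 10, 11, 1]
After line 2 (pop() -> a = 1): lst = [20, 17, 10, 11]
After line 3 (pop(2) -> b = 10): lst = [20, 17, 11]
After line 4 (pop(0) -> c = 20): lst = [17, 11]

20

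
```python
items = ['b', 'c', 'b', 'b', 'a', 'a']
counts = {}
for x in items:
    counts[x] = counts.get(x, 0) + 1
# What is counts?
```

Initial: counts = {}, items = ['b', 'c', 'b', 'b', 'a', 'a']
See 'b': counts = {'b': 1}
See 'c': counts = {'b': 1, 'c': 1}
See 'b': counts = {'b': 2, 'c': 1}
See 'b': counts = {'b': 3, 'c': 1}
See 'a': counts = {'b': 3, 'c': 1, 'a': 1}
See 'a': counts = {'b': 3, 'c': 1, 'a': 2}

{'b': 3, 'c': 1, 'a': 2}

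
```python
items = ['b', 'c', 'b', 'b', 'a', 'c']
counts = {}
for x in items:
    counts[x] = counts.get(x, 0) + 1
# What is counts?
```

Initial: counts = {}, items = ['b', 'c', 'b', 'b', 'a', 'c']
See 'b': counts = {'b': 1}
See 'c': counts = {'b': 1, 'c': 1}
See 'b': counts = {'b': 2, 'c': 1}
See 'b': counts = {'b': 3, 'c': 1}
See 'a': counts = {'b': 3, 'c': 1, 'a': 1}
See 'c': counts = {'b': 3, 'c': 2, 'a': 1}

{'b': 3, 'c': 2, 'a': 1}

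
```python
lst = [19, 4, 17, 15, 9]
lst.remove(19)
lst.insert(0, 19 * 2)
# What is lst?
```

After line 1: lst = [19, 4, 17, 15, 9]
After line 2 (remove first 19): lst = [4, 17, 15, 9]
After line 3 (insert 38 at index 0): lst = [38, 4, 17, 15, 9]

[38, 4, 17, 15, 9]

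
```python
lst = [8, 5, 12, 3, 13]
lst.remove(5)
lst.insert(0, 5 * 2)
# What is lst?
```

After line 1: lst = [8, 5, 12, 3, 13]
After line 2 (remove first 5): lst = [8, 12, 3, 13]
After line 3 (insert 10 at index 0): lst = [10, 8, 12, 3, 13]

[10, 8, 12, 3, 13]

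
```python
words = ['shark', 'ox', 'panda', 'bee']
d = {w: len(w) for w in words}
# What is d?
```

{'shark': 5, 'ox': 2, 'panda': 5, 'bee': 3}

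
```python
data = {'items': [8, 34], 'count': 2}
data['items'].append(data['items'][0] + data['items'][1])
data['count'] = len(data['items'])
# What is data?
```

After line 1: data = {'items': [8, 34], 'count': 2}
After line 2 (append 8 + 34 = 42): data = {'items': [8, 34, 42], 'count': 2}
After line 3 (count = len(items) = 3): data = {'items': [8, 34, 42], 'count': 3}

{'items': [8, 34, 42], 'count': 3}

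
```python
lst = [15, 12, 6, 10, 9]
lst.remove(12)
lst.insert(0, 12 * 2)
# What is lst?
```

After line 1: lst = [15, 12, 6, 10, 9]
After line 2 (remove first 12): lst = [15, 6, 10, 9]
After line 3 (insert 24 at index 0): lst = [24, 15, 6, 10, 9]

[24, 15, 6, 10, 9]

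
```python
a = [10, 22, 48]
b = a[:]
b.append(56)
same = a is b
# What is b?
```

After line 1: a = [10, 22, 48]
After line 2 (b = a[:] is a shallow copy, new object): a = [10, 22, 48], b = [10, 22, 48]
After line 3 (append only mutates b): a = [10, 22, 48], b = [10, 22, 48, 56]
After line 4 (same = a is b; different objects -> False): same = False

[10, 22, 48, 56]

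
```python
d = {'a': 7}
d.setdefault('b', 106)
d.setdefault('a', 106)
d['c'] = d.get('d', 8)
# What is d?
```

After line 1: d = {'a': 7}
After line 2 (setdefault adds 'b'=106): d = {'a': 7, 'b': 106}
After line 3 (setdefault 'a' no-op, already exists): d = {'a': 7, 'b': 106}
After line 4 (get('d', 8) returns default since 'd' not in d): d = {'a': 7, 'b': 106, 'c': 8}

{'a': 7, 'b': 106, 'c': 8}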